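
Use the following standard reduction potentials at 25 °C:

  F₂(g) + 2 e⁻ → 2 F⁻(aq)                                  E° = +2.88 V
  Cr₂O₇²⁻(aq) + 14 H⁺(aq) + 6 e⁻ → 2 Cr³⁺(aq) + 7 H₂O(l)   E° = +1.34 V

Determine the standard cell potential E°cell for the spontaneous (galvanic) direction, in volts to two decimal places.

The F₂/F⁻ couple has the higher reduction potential, so it is the cathode; Cr₂O₇²⁻/Cr³⁺ is oxidised at the anode.
E°cell = E°(cathode) − E°(anode) = (+2.88) − (+1.34) = +1.54 V.
Since E°cell > 0, the reaction is spontaneous under standard conditions.

+1.54 V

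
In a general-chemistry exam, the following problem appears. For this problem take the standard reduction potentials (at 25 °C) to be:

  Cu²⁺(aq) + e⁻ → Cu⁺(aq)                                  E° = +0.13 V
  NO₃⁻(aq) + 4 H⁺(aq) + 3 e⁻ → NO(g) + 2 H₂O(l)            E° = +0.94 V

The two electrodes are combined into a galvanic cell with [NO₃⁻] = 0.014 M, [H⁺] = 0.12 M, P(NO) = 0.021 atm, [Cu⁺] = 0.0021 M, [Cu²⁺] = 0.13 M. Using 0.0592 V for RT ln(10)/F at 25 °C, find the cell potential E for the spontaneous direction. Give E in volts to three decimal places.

NO₃⁻/NO is the cathode (higher E°), Cu²⁺/Cu⁺ the anode: E°cell = +0.94 − (+0.13) = +0.81 V, n = 3.
Overall: NO₃⁻(aq) + 4 H⁺(aq) + 3 Cu⁺(aq) → NO(g) + 2 H₂O(l) + 3 Cu²⁺(aq)
Q = P(NO)·[Cu²⁺]^3 / ([NO₃⁻]·[H⁺]^4·[Cu⁺]^3); log Q = 9.235.
E = E° − (0.0592/n) log Q = +0.81 − (0.0592/3)(9.235) = +0.628 V.

+0.628 V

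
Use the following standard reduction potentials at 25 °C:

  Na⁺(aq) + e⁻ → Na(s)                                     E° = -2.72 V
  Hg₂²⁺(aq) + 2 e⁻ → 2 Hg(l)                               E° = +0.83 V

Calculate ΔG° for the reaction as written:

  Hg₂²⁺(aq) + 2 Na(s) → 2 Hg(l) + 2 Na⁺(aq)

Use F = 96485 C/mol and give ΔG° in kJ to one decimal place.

As written, Hg₂²⁺/Hg is reduced (cathode) and Na⁺/Na is oxidised (anode), so E°cell = (+0.83) − (-2.72) = +3.55 V.
Balancing electrons gives n = 2.
ΔG° = −nFE° = −(2)(96485)(+3.55) = -685,044 J = -685.0 kJ.

-685.0 kJ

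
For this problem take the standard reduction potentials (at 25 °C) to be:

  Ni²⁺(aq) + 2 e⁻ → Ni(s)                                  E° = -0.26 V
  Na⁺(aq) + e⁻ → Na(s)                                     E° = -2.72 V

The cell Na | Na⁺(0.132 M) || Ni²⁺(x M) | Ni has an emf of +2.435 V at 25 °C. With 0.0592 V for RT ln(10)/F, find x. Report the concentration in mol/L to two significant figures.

0.0025 M

Ni²⁺/Ni is the cathode, Na⁺/Na the anode: E°cell = +2.46 V, n = 2.
Overall reaction: Ni²⁺(aq) + 2 Na(s) → Ni(s) + 2 Na⁺(aq); Q = [Na⁺]^2/[Ni²⁺]^1.
From E = E° − (0.0592/n) log Q: log Q = (E° − E)·n/0.0592 = (+2.46 − (+2.435))·2/0.0592 = 0.8446.
So 1·log[Ni²⁺] = 2·log(0.132) − log Q = -1.7589 − (0.8446) = -2.6035; [Ni²⁺] = 10^(-2.6035) ≈ 0.0025 M.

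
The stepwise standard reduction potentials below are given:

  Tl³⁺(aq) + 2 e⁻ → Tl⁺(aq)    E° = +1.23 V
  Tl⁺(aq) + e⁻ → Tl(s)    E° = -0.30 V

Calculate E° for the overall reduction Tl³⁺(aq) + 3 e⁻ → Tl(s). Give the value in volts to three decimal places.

+0.720 V

Standard free energies of sequential steps add: ΔG°₃ = ΔG°₁ + ΔG°₂, so n₃E°₃ = n₁E°₁ + n₂E°₂.
E°₃ = (2×+1.23 + 1×-0.30) / 3 = (+2.160) / 3 = +0.720 V.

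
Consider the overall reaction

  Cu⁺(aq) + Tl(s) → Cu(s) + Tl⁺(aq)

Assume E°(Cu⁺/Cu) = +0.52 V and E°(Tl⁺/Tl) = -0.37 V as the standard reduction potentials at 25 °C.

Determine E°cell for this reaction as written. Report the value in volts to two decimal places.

+0.89 V

The Cu⁺/Cu couple has the higher reduction potential, so it is the cathode; Tl⁺/Tl is oxidised at the anode.
E°cell = E°(cathode) − E°(anode) = (+0.52) − (-0.37) = +0.89 V.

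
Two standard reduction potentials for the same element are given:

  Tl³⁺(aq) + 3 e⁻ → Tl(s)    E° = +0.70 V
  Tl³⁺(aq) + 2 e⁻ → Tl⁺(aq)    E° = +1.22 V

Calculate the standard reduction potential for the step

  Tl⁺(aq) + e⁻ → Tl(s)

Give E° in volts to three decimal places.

Sequential free energies add, so n₃E°₃ = n₁E°₁ + n₂E°₂.
With n₃ = 3, and the known step contributing 2×(+1.22) V, the unknown satisfies 1·E° = 3×(+0.70) − 2×(+1.22) = -0.340.
E° = -0.340 / 1 = -0.340 V.

-0.340 V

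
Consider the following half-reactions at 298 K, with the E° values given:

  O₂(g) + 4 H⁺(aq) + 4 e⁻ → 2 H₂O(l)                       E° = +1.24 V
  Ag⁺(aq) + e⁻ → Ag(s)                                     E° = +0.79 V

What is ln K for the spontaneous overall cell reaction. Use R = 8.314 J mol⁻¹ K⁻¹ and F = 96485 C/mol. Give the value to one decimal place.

Cathode: O₂/H₂O; anode: Ag⁺/Ag. E°cell = (+1.24) − (+0.79) = +0.45 V, with n = 4.
ΔG° = −nFE° = −RT ln K, so ln K = nFE°/(RT) = (4)(96485)(+0.45) / ((8.314)(298)) = 70.098.

70.1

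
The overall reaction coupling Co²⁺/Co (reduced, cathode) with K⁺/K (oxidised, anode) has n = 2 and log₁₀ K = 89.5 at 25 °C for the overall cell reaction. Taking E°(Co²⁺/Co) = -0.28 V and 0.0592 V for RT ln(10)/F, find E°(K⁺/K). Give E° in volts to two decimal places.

E°cell = (0.0592/n)·log K = (0.0592/2)(89.5) = +2.649 V.
Since Co²⁺/Co is the cathode and K⁺/K the anode, E°cell = E°(Co²⁺/Co) − E°(K⁺/K).
So E°(K⁺/K) = E°(Co²⁺/Co) − E°cell = (-0.28) − (+2.649) = -2.93 V.

-2.93 V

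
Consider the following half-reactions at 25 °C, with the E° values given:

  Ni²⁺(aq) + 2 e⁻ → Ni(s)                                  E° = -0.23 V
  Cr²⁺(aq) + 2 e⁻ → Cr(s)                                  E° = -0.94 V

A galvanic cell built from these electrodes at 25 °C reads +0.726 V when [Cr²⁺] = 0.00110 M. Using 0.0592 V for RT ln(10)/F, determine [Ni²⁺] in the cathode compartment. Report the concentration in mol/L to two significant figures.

0.0038 M

Ni²⁺/Ni is the cathode, Cr²⁺/Cr the anode: E°cell = +0.71 V, n = 2.
Overall reaction: Ni²⁺(aq) + Cr(s) → Ni(s) + Cr²⁺(aq); Q = [Cr²⁺]^1/[Ni²⁺]^1.
From E = E° − (0.0592/n) log Q: log Q = (E° − E)·n/0.0592 = (+0.71 − (+0.726))·2/0.0592 = -0.5405.
So 1·log[Ni²⁺] = 1·log(0.0011) − log Q = -2.9586 − (-0.5405) = -2.4181; [Ni²⁺] = 10^(-2.4181) ≈ 0.0038 M.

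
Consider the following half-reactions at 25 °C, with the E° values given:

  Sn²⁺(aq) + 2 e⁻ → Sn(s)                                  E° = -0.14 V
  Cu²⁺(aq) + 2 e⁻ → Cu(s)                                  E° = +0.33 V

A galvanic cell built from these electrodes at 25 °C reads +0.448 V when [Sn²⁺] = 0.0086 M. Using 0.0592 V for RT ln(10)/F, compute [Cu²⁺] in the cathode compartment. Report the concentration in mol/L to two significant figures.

0.0016 M

Cu²⁺/Cu is the cathode, Sn²⁺/Sn the anode: E°cell = +0.47 V, n = 2.
Overall reaction: Cu²⁺(aq) + Sn(s) → Cu(s) + Sn²⁺(aq); Q = [Sn²⁺]^1/[Cu²⁺]^1.
From E = E° − (0.0592/n) log Q: log Q = (E° − E)·n/0.0592 = (+0.47 − (+0.448))·2/0.0592 = 0.7432.
So 1·log[Cu²⁺] = 1·log(0.0086) − log Q = -2.0655 − (0.7432) = -2.8087; [Cu²⁺] = 10^(-2.8087) ≈ 0.0016 M.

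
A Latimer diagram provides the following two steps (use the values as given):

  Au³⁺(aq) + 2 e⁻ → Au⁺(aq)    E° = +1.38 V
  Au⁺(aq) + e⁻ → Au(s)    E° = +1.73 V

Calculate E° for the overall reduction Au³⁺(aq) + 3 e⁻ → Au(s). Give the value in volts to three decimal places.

+1.497 V

Since ΔG° = −nFE° is additive over sequential reductions, n₃E°₃ = n₁E°₁ + n₂E°₂.
E°₃ = (2×+1.38 + 1×+1.73) / 3 = (+4.490) / 3 = +1.497 V.
Simply averaging or adding the two E° values would be wrong; the electron-weighted sum is required.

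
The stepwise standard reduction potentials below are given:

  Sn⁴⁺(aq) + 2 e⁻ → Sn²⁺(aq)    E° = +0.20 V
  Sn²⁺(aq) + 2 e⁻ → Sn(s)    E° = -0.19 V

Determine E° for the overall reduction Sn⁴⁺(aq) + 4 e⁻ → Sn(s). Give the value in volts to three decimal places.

Standard free energies of sequential steps add: ΔG°₃ = ΔG°₁ + ΔG°₂, so n₃E°₃ = n₁E°₁ + n₂E°₂.
E°₃ = (2×+0.20 + 2×-0.19) / 4 = (+0.020) / 4 = +0.005 V.

+0.005 V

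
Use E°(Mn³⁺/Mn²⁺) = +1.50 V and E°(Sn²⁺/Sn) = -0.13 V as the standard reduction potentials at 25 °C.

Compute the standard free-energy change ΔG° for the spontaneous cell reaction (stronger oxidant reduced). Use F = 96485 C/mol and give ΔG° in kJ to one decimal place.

-314.5 kJ

Mn³⁺/Mn²⁺ (E° = +1.50 V) is the cathode; Sn²⁺/Sn (E° = -0.13 V) is the anode, so E°cell = +1.63 V.
Balancing electrons gives n = 2 (lcm of 1 and 2).
ΔG° = −nFE° = −(2)(96485)(+1.63) = -314,541 J = -314.5 kJ.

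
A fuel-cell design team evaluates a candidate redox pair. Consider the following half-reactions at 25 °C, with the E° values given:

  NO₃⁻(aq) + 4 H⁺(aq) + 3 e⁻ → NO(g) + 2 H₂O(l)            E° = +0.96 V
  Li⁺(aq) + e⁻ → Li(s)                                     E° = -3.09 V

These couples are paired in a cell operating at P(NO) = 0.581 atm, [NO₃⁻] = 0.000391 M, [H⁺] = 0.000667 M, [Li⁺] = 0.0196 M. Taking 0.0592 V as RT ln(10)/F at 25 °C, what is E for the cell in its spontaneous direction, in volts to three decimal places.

NO₃⁻/NO is the cathode (higher E°), Li⁺/Li the anode: E°cell = +0.96 − (-3.09) = +4.05 V, n = 3.
Overall: NO₃⁻(aq) + 4 H⁺(aq) + 3 Li(s) → NO(g) + 2 H₂O(l) + 3 Li⁺(aq)
Q = P(NO)·[Li⁺]^3 / ([NO₃⁻]·[H⁺]^4); log Q = 10.752.
E = E° − (0.0592/n) log Q = +4.05 − (0.0592/3)(10.752) = +3.838 V.

+3.838 V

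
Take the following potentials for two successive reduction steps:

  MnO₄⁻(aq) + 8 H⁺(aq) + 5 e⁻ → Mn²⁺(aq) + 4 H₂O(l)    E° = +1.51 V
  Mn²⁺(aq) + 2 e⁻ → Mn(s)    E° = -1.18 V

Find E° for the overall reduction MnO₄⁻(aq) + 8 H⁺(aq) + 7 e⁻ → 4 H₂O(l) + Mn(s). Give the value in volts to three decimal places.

Since ΔG° = −nFE° is additive over sequential reductions, n₃E°₃ = n₁E°₁ + n₂E°₂.
E°₃ = (5×+1.51 + 2×-1.18) / 7 = (+5.190) / 7 = +0.741 V.
Simply averaging or adding the two E° values would be wrong; the electron-weighted sum is required.

+0.741 V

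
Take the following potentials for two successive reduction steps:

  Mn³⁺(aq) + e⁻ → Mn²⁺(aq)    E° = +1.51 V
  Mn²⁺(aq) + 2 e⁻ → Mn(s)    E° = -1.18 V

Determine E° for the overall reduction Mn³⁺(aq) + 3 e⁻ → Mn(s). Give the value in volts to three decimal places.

-0.283 V

Since ΔG° = −nFE° is additive over sequential reductions, n₃E°₃ = n₁E°₁ + n₂E°₂.
E°₃ = (1×+1.51 + 2×-1.18) / 3 = (-0.850) / 3 = -0.283 V.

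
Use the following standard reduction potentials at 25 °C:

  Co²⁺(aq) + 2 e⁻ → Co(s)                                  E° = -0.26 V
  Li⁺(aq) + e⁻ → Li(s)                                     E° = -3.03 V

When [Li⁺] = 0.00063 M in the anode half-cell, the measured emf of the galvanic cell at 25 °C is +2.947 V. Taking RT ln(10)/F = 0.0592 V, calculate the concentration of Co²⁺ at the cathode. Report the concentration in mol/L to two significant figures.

0.38 M

Co²⁺/Co is the cathode, Li⁺/Li the anode: E°cell = +2.77 V, n = 2.
Overall reaction: Co²⁺(aq) + 2 Li(s) → Co(s) + 2 Li⁺(aq); Q = [Li⁺]^2/[Co²⁺]^1.
From E = E° − (0.0592/n) log Q: log Q = (E° − E)·n/0.0592 = (+2.77 − (+2.947))·2/0.0592 = -5.9797.
So 1·log[Co²⁺] = 2·log(0.00063) − log Q = -6.4013 − (-5.9797) = -0.4216; [Co²⁺] = 10^(-0.4216) ≈ 0.38 M.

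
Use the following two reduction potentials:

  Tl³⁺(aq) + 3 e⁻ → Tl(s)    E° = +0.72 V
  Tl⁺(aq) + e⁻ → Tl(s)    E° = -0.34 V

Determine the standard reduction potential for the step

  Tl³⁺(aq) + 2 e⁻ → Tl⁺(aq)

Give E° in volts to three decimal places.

Sequential free energies add, so n₃E°₃ = n₁E°₁ + n₂E°₂.
With n₃ = 3, and the known step contributing 1×(-0.34) V, the unknown satisfies 2·E° = 3×(+0.72) − 1×(-0.34) = +2.500.
E° = +2.500 / 2 = +1.250 V.

+1.250 V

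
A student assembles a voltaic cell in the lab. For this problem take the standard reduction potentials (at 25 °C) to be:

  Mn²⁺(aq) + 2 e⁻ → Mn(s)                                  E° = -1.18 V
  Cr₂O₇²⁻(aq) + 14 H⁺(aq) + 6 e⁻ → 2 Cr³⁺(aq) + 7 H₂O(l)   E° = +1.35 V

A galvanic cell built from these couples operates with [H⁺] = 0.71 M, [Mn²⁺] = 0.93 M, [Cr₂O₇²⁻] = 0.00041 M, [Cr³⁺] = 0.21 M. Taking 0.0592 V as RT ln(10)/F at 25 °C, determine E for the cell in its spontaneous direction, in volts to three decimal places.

Cr₂O₇²⁻/Cr³⁺ is the cathode (higher E°), Mn²⁺/Mn the anode: E°cell = +1.35 − (-1.18) = +2.53 V, n = 6.
Overall: Cr₂O₇²⁻(aq) + 14 H⁺(aq) + 3 Mn(s) → 2 Cr³⁺(aq) + 7 H₂O(l) + 3 Mn²⁺(aq)
Q = [Cr³⁺]^2·[Mn²⁺]^3 / ([Cr₂O₇²⁻]·[H⁺]^14); log Q = 4.019.
E = E° − (0.0592/n) log Q = +2.53 − (0.0592/6)(4.019) = +2.490 V.

+2.490 V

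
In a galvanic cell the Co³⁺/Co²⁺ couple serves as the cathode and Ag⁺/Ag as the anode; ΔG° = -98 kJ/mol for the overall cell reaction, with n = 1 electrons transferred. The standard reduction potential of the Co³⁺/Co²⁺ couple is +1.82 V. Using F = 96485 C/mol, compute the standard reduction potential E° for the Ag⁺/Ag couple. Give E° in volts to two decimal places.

+0.80 V

E°cell = −ΔG°/(nF) = −(-98×10³)/((1)(96485)) = +1.016 V.
Since Co³⁺/Co²⁺ is the cathode and Ag⁺/Ag the anode, E°cell = E°(Co³⁺/Co²⁺) − E°(Ag⁺/Ag).
So E°(Ag⁺/Ag) = E°(Co³⁺/Co²⁺) − E°cell = (+1.82) − (+1.016) = +0.80 V.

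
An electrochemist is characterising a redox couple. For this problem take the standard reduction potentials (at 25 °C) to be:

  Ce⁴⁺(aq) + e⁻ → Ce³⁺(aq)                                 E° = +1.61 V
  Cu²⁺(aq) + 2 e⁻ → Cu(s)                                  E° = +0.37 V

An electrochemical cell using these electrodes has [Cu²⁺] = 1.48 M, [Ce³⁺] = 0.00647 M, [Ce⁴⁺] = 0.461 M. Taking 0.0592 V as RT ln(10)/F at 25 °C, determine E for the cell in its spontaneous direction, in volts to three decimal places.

+1.345 V

Ce⁴⁺/Ce³⁺ is the cathode (higher E°), Cu²⁺/Cu the anode: E°cell = +1.61 − (+0.37) = +1.24 V, n = 2.
Overall: 2 Ce⁴⁺(aq) + Cu(s) → 2 Ce³⁺(aq) + Cu²⁺(aq)
Q = [Ce³⁺]^2·[Cu²⁺] / ([Ce⁴⁺]^2); log Q = -3.535.
E = E° − (0.0592/n) log Q = +1.24 − (0.0592/2)(-3.535) = +1.345 V.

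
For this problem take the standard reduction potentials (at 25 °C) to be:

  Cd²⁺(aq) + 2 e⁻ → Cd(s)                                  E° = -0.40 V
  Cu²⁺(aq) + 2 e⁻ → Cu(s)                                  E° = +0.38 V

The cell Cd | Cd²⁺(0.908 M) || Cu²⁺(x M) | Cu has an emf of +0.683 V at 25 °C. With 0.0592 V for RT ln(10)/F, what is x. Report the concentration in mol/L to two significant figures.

Cu²⁺/Cu is the cathode, Cd²⁺/Cd the anode: E°cell = +0.78 V, n = 2.
Overall reaction: Cu²⁺(aq) + Cd(s) → Cu(s) + Cd²⁺(aq); Q = [Cd²⁺]^1/[Cu²⁺]^1.
From E = E° − (0.0592/n) log Q: log Q = (E° − E)·n/0.0592 = (+0.78 − (+0.683))·2/0.0592 = 3.2770.
So 1·log[Cu²⁺] = 1·log(0.908) − log Q = -0.0419 − (3.2770) = -3.3189; [Cu²⁺] = 10^(-3.3189) ≈ 0.00048 M.

0.00048 M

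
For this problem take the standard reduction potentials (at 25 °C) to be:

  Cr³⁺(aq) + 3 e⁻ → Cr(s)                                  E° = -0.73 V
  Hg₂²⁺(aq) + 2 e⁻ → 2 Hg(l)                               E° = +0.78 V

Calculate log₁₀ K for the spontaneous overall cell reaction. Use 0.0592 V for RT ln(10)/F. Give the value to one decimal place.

Cathode: Hg₂²⁺/Hg; anode: Cr³⁺/Cr. E°cell = +1.51 V, n = 6.
log K = nE°cell / 0.0592 = (6)(+1.51) / 0.0592 = 153.0.

153.0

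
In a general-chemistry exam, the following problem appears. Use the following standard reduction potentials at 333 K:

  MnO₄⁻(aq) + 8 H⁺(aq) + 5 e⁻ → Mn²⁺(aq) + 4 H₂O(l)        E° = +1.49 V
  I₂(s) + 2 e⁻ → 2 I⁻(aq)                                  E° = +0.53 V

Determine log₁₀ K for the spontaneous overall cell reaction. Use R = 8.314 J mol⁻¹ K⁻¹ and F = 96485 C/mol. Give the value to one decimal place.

Cathode: MnO₄⁻/Mn²⁺; anode: I₂/I⁻. E°cell = (+1.49) − (+0.53) = +0.96 V, with n = 10.
ΔG° = −nFE° = −RT ln K, so ln K = nFE°/(RT) = (10)(96485)(+0.96) / ((8.314)(333)) = 334.562.
log₁₀ K = 334.562 / ln 10 = 145.3.

145.3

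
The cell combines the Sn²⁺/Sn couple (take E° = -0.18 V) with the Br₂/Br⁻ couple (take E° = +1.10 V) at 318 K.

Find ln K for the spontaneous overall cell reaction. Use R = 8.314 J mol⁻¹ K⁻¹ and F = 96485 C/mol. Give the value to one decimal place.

Cathode: Br₂/Br⁻; anode: Sn²⁺/Sn. E°cell = (+1.10) − (-0.18) = +1.28 V, with n = 2.
ΔG° = −nFE° = −RT ln K, so ln K = nFE°/(RT) = (2)(96485)(+1.28) / ((8.314)(318)) = 93.425.

93.4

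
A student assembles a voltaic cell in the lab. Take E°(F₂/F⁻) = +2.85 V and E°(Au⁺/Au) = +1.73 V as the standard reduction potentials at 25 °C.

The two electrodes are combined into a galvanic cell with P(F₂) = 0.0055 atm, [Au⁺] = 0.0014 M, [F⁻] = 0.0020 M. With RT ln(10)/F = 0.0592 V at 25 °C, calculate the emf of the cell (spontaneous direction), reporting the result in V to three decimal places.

F₂/F⁻ is the cathode (higher E°), Au⁺/Au the anode: E°cell = +2.85 − (+1.73) = +1.12 V, n = 2.
Overall: F₂(g) + 2 Au(s) → 2 F⁻(aq) + 2 Au⁺(aq)
Q = [F⁻]^2·[Au⁺]^2 / (P(F₂)); log Q = -8.846.
E = E° − (0.0592/n) log Q = +1.12 − (0.0592/2)(-8.846) = +1.382 V.

+1.382 V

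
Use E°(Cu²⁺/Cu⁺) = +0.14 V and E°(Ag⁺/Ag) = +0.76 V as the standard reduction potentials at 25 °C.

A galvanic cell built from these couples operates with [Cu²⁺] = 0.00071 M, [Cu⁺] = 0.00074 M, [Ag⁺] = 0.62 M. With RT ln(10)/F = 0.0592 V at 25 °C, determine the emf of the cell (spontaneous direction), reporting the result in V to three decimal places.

+0.609 V

Ag⁺/Ag is the cathode (higher E°), Cu²⁺/Cu⁺ the anode: E°cell = +0.76 − (+0.14) = +0.62 V, n = 1.
Overall: Ag⁺(aq) + Cu⁺(aq) → Ag(s) + Cu²⁺(aq)
Q = [Cu²⁺] / ([Ag⁺]·[Cu⁺]); log Q = 0.190.
E = E° − (0.0592/n) log Q = +0.62 − (0.0592/1)(0.190) = +0.609 V.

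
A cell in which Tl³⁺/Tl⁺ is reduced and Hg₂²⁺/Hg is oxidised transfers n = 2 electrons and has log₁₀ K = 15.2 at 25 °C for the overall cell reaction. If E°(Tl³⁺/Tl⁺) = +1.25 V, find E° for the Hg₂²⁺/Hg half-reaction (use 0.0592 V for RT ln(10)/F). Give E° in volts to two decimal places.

+0.80 V

E°cell = (0.0592/n)·log K = (0.0592/2)(15.2) = +0.450 V.
Since Tl³⁺/Tl⁺ is the cathode and Hg₂²⁺/Hg the anode, E°cell = E°(Tl³⁺/Tl⁺) − E°(Hg₂²⁺/Hg).
So E°(Hg₂²⁺/Hg) = E°(Tl³⁺/Tl⁺) − E°cell = (+1.25) − (+0.450) = +0.80 V.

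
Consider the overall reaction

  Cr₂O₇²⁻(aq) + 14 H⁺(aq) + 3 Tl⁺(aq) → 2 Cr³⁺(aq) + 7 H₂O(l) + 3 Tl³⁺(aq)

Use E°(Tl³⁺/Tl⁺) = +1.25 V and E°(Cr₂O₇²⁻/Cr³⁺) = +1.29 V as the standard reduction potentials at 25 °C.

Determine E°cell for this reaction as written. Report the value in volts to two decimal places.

+0.04 V

The Cr₂O₇²⁻/Cr³⁺ couple has the higher reduction potential, so it is the cathode; Tl³⁺/Tl⁺ is oxidised at the anode.
E°cell = E°(cathode) − E°(anode) = (+1.29) − (+1.25) = +0.04 V.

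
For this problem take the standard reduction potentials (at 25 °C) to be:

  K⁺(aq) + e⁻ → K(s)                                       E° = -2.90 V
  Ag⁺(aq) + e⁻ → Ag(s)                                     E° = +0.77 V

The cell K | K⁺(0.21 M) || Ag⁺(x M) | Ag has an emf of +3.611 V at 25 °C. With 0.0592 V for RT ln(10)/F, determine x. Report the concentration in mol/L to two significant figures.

Ag⁺/Ag is the cathode, K⁺/K the anode: E°cell = +3.67 V, n = 1.
Overall reaction: Ag⁺(aq) + K(s) → Ag(s) + K⁺(aq); Q = [K⁺]^1/[Ag⁺]^1.
From E = E° − (0.0592/n) log Q: log Q = (E° − E)·n/0.0592 = (+3.67 − (+3.611))·1/0.0592 = 0.9966.
So 1·log[Ag⁺] = 1·log(0.21) − log Q = -0.6778 − (0.9966) = -1.6744; [Ag⁺] = 10^(-1.6744) ≈ 0.021 M.

0.021 M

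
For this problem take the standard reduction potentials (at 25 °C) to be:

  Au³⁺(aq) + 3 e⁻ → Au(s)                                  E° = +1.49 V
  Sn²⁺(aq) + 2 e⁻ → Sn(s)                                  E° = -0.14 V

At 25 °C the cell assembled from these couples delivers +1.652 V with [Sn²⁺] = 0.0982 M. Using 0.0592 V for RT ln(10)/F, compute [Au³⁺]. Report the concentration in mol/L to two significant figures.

0.40 M

Au³⁺/Au is the cathode, Sn²⁺/Sn the anode: E°cell = +1.63 V, n = 6.
Overall reaction: 2 Au³⁺(aq) + 3 Sn(s) → 2 Au(s) + 3 Sn²⁺(aq); Q = [Sn²⁺]^3/[Au³⁺]^2.
From E = E° − (0.0592/n) log Q: log Q = (E° − E)·n/0.0592 = (+1.63 − (+1.652))·6/0.0592 = -2.2297.
So 2·log[Au³⁺] = 3·log(0.0982) − log Q = -3.0237 − (-2.2297) = -0.7940; log[Au³⁺] = -0.7940 / 2 = -0.3970; [Au³⁺] = 10^(-0.3970) ≈ 0.40 M.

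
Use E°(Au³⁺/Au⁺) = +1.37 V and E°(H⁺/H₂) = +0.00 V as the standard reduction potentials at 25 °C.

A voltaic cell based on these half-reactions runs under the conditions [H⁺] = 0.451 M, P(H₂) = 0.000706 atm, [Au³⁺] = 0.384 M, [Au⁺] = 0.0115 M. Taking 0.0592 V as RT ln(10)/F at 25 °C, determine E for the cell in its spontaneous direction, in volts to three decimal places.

Au³⁺/Au⁺ is the cathode (higher E°), H⁺/H₂ the anode: E°cell = +1.37 − (+0.00) = +1.37 V, n = 2.
Overall: Au³⁺(aq) + H₂(g) → Au⁺(aq) + 2 H⁺(aq)
Q = [Au⁺]·[H⁺]^2 / ([Au³⁺]·P(H₂)); log Q = 0.936.
E = E° − (0.0592/n) log Q = +1.37 − (0.0592/2)(0.936) = +1.342 V.

+1.342 V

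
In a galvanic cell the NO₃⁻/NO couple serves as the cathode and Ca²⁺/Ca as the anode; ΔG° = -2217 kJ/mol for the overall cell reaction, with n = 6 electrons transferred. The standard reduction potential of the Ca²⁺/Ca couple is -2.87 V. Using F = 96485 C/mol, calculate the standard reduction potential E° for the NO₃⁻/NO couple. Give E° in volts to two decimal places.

+0.96 V

E°cell = −ΔG°/(nF) = −(-2217×10³)/((6)(96485)) = +3.830 V.
Since NO₃⁻/NO is the cathode and Ca²⁺/Ca the anode, E°cell = E°(NO₃⁻/NO) − E°(Ca²⁺/Ca).
So E°(NO₃⁻/NO) = E°cell + E°(Ca²⁺/Ca) = +3.830 + (-2.87) = +0.96 V.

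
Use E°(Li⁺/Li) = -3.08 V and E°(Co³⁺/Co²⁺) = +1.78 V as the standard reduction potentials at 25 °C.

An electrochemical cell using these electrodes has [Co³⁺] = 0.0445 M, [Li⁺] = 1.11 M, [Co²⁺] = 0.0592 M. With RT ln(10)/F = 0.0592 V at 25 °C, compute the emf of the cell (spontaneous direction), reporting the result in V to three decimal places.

Co³⁺/Co²⁺ is the cathode (higher E°), Li⁺/Li the anode: E°cell = +1.78 − (-3.08) = +4.86 V, n = 1.
Overall: Co³⁺(aq) + Li(s) → Co²⁺(aq) + Li⁺(aq)
Q = [Co²⁺]·[Li⁺] / ([Co³⁺]); log Q = 0.169.
E = E° − (0.0592/n) log Q = +4.86 − (0.0592/1)(0.169) = +4.850 V.

+4.850 V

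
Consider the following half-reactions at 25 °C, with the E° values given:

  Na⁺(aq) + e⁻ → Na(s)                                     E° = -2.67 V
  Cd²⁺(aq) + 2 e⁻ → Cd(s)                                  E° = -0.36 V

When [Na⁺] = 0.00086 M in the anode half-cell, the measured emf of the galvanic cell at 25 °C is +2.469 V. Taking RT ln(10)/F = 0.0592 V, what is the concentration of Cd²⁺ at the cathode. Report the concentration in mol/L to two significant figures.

0.17 M

Cd²⁺/Cd is the cathode, Na⁺/Na the anode: E°cell = +2.31 V, n = 2.
Overall reaction: Cd²⁺(aq) + 2 Na(s) → Cd(s) + 2 Na⁺(aq); Q = [Na⁺]^2/[Cd²⁺]^1.
From E = E° − (0.0592/n) log Q: log Q = (E° − E)·n/0.0592 = (+2.31 − (+2.469))·2/0.0592 = -5.3716.
So 1·log[Cd²⁺] = 2·log(0.00086) − log Q = -6.1310 − (-5.3716) = -0.7594; [Cd²⁺] = 10^(-0.7594) ≈ 0.17 M.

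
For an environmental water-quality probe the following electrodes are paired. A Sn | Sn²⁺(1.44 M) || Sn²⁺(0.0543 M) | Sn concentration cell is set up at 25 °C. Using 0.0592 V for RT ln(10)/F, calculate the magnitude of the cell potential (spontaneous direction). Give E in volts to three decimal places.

+0.042 V

For a concentration cell E°cell = 0. The 1.44 M side is the cathode (reduction is favoured where [Sn²⁺] is higher).
With n = 2, E = −(0.0592/2) log([Sn²⁺]ₐₙ/[Sn²⁺]꜀ₐₜ) = −(0.0592/2) log(0.0543/1.44) = −(0.0592/2)(-1.424) = +0.042 V.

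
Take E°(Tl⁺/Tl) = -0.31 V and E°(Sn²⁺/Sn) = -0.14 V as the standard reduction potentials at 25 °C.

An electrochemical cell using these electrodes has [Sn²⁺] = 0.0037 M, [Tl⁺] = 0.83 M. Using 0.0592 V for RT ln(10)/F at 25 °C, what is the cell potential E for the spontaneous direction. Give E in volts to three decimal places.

+0.103 V

Sn²⁺/Sn is the cathode (higher E°), Tl⁺/Tl the anode: E°cell = -0.14 − (-0.31) = +0.17 V, n = 2.
Overall: Sn²⁺(aq) + 2 Tl(s) → Sn(s) + 2 Tl⁺(aq)
Q = [Tl⁺]^2 / ([Sn²⁺]); log Q = 2.270.
E = E° − (0.0592/n) log Q = +0.17 − (0.0592/2)(2.270) = +0.103 V.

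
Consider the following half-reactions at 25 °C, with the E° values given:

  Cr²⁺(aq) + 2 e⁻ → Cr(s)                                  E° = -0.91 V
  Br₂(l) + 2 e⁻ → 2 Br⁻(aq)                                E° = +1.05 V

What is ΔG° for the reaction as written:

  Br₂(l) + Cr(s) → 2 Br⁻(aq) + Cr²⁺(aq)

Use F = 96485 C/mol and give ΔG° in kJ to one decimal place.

-378.2 kJ

As written, Br₂/Br⁻ is reduced (cathode) and Cr²⁺/Cr is oxidised (anode), so E°cell = (+1.05) − (-0.91) = +1.96 V.
Balancing electrons gives n = 2.
ΔG° = −nFE° = −(2)(96485)(+1.96) = -378,221 J = -378.2 kJ.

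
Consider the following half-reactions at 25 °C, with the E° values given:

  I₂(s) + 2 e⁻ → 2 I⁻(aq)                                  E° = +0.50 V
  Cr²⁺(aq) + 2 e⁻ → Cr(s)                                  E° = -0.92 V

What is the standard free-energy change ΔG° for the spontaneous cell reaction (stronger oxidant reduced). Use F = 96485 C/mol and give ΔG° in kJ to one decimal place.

I₂/I⁻ (E° = +0.50 V) is the cathode; Cr²⁺/Cr (E° = -0.92 V) is the anode, so E°cell = +1.42 V.
Balancing electrons gives n = 2 (lcm of 2 and 2).
ΔG° = −nFE° = −(2)(96485)(+1.42) = -274,017 J = -274.0 kJ.

-274.0 kJ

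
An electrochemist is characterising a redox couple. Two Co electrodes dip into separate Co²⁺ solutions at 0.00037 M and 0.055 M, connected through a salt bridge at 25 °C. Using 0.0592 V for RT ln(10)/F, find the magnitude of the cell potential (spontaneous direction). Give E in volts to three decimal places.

+0.064 V

For a concentration cell E°cell = 0. The 0.055 M side is the cathode (reduction is favoured where [Co²⁺] is higher).
With n = 2, E = −(0.0592/2) log([Co²⁺]ₐₙ/[Co²⁺]꜀ₐₜ) = −(0.0592/2) log(0.00037/0.055) = −(0.0592/2)(-2.172) = +0.064 V.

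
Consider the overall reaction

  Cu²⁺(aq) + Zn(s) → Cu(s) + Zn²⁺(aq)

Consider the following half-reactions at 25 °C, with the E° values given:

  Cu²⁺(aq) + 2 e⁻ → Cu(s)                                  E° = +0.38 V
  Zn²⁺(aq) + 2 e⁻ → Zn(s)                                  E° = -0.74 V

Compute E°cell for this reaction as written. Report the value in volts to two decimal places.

+1.12 V

The Cu²⁺/Cu couple has the higher reduction potential, so it is the cathode; Zn²⁺/Zn is oxidised at the anode.
E°cell = E°(cathode) − E°(anode) = (+0.38) − (-0.74) = +1.12 V.
Since E°cell > 0, the reaction is spontaneous under standard conditions.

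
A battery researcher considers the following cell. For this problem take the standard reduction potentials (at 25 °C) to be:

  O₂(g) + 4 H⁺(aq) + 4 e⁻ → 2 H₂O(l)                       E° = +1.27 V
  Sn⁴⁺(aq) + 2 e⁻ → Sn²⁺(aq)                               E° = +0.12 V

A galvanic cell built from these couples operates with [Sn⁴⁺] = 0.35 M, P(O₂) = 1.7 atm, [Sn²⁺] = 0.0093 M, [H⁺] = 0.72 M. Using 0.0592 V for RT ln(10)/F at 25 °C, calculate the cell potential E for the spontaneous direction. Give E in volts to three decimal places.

O₂/H₂O is the cathode (higher E°), Sn⁴⁺/Sn²⁺ the anode: E°cell = +1.27 − (+0.12) = +1.15 V, n = 4.
Overall: O₂(g) + 4 H⁺(aq) + 2 Sn²⁺(aq) → 2 H₂O(l) + 2 Sn⁴⁺(aq)
Q = [Sn⁴⁺]^2 / (P(O₂)·[H⁺]^4·[Sn²⁺]^2); log Q = 3.491.
E = E° − (0.0592/n) log Q = +1.15 − (0.0592/4)(3.491) = +1.098 V.

+1.098 V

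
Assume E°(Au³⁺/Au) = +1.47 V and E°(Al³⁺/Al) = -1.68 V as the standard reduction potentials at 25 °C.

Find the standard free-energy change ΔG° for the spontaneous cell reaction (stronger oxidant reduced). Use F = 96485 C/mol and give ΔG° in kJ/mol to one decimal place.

-911.8 kJ/mol

Au³⁺/Au (E° = +1.47 V) is the cathode; Al³⁺/Al (E° = -1.68 V) is the anode, so E°cell = +3.15 V.
Balancing electrons gives n = 3 (lcm of 3 and 3).
ΔG° = −nFE° = −(3)(96485)(+3.15) = -911,783 J = -911.8 kJ/mol.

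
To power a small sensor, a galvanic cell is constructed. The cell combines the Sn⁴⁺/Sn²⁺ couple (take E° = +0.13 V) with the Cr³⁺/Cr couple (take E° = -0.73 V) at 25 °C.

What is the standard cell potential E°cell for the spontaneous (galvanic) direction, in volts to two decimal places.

The Sn⁴⁺/Sn²⁺ couple has the higher reduction potential, so it is the cathode; Cr³⁺/Cr is oxidised at the anode.
E°cell = E°(cathode) − E°(anode) = (+0.13) − (-0.73) = +0.86 V.
Since E°cell > 0, the reaction is spontaneous under standard conditions.

+0.86 V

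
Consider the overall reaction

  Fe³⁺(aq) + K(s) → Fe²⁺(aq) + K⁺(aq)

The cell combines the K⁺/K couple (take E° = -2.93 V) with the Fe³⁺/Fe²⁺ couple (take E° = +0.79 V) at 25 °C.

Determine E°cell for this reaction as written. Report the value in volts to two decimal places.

+3.72 V

The Fe³⁺/Fe²⁺ couple has the higher reduction potential, so it is the cathode; K⁺/K is oxidised at the anode.
E°cell = E°(cathode) − E°(anode) = (+0.79) − (-2.93) = +3.72 V.
Since E°cell > 0, the reaction is spontaneous under standard conditions.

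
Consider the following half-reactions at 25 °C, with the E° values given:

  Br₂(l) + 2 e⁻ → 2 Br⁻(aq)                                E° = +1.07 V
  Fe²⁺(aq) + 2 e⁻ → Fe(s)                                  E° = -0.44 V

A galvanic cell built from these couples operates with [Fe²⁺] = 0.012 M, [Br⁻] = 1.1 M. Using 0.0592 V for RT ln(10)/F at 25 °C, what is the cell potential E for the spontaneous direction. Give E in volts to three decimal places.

Br₂/Br⁻ is the cathode (higher E°), Fe²⁺/Fe the anode: E°cell = +1.07 − (-0.44) = +1.51 V, n = 2.
Overall: Br₂(l) + Fe(s) → 2 Br⁻(aq) + Fe²⁺(aq)
Q = [Br⁻]^2·[Fe²⁺]; log Q = -1.838.
E = E° − (0.0592/n) log Q = +1.51 − (0.0592/2)(-1.838) = +1.564 V.

+1.564 V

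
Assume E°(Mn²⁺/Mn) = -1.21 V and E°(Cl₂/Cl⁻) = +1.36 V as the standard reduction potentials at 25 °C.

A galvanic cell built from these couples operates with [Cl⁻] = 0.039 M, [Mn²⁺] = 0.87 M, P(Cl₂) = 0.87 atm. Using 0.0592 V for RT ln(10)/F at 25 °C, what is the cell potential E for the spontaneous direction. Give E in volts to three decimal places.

Cl₂/Cl⁻ is the cathode (higher E°), Mn²⁺/Mn the anode: E°cell = +1.36 − (-1.21) = +2.57 V, n = 2.
Overall: Cl₂(g) + Mn(s) → 2 Cl⁻(aq) + Mn²⁺(aq)
Q = [Cl⁻]^2·[Mn²⁺] / (P(Cl₂)); log Q = -2.818.
E = E° − (0.0592/n) log Q = +2.57 − (0.0592/2)(-2.818) = +2.653 V.

+2.653 V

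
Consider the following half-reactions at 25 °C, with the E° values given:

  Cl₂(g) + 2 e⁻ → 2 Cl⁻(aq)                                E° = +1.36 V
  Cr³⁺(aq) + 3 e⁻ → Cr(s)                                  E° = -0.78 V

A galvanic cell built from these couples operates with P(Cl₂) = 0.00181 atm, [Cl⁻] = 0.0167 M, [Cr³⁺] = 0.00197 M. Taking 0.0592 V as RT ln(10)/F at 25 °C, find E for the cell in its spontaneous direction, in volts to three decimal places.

Cl₂/Cl⁻ is the cathode (higher E°), Cr³⁺/Cr the anode: E°cell = +1.36 − (-0.78) = +2.14 V, n = 6.
Overall: 3 Cl₂(g) + 2 Cr(s) → 6 Cl⁻(aq) + 2 Cr³⁺(aq)
Q = [Cl⁻]^6·[Cr³⁺]^2 / (P(Cl₂)^3); log Q = -7.848.
E = E° − (0.0592/n) log Q = +2.14 − (0.0592/6)(-7.848) = +2.217 V.

+2.217 V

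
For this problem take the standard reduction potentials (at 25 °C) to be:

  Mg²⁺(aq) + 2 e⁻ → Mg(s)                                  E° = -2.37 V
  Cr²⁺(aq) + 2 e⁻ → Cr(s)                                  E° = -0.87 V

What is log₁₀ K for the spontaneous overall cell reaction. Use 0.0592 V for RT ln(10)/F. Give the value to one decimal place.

50.7

Cathode: Cr²⁺/Cr; anode: Mg²⁺/Mg. E°cell = +1.50 V, n = 2.
log K = nE°cell / 0.0592 = (2)(+1.50) / 0.0592 = 50.7.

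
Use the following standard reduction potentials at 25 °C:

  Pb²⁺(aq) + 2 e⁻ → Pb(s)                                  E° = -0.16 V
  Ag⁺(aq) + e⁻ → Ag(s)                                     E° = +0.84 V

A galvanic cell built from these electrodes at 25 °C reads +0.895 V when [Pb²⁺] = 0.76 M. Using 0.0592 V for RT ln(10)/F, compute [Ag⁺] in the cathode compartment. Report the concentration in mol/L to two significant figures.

0.015 M

Ag⁺/Ag is the cathode, Pb²⁺/Pb the anode: E°cell = +1.00 V, n = 2.
Overall reaction: 2 Ag⁺(aq) + Pb(s) → 2 Ag(s) + Pb²⁺(aq); Q = [Pb²⁺]^1/[Ag⁺]^2.
From E = E° − (0.0592/n) log Q: log Q = (E° − E)·n/0.0592 = (+1.00 − (+0.895))·2/0.0592 = 3.5473.
So 2·log[Ag⁺] = 1·log(0.76) − log Q = -0.1192 − (3.5473) = -3.6665; log[Ag⁺] = -3.6665 / 2 = -1.8333; [Ag⁺] = 10^(-1.8333) ≈ 0.015 M.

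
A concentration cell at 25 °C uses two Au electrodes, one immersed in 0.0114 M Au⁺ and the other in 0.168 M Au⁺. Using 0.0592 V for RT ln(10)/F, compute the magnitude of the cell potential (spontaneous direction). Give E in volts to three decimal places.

+0.069 V

For a concentration cell E°cell = 0. The 0.168 M side is the cathode (reduction is favoured where [Au⁺] is higher).
With n = 1, E = −(0.0592/1) log([Au⁺]ₐₙ/[Au⁺]꜀ₐₜ) = −(0.0592/1) log(0.0114/0.168) = −(0.0592/1)(-1.168) = +0.069 V.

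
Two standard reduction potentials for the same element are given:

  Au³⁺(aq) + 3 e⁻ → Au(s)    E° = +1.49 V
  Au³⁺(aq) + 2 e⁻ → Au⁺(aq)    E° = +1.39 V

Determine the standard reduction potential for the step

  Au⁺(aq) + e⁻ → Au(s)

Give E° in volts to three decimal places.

+1.690 V

Sequential free energies add, so n₃E°₃ = n₁E°₁ + n₂E°₂.
With n₃ = 3, and the known step contributing 2×(+1.39) V, the unknown satisfies 1·E° = 3×(+1.49) − 2×(+1.39) = +1.690.
E° = +1.690 / 1 = +1.690 V.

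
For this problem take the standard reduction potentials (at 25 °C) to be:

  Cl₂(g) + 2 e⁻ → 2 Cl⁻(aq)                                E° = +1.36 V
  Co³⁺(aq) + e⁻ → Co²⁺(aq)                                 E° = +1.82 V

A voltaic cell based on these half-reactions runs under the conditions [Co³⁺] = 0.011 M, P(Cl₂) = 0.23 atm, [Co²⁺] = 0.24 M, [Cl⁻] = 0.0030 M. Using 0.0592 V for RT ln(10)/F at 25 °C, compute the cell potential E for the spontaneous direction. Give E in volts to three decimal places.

Co³⁺/Co²⁺ is the cathode (higher E°), Cl₂/Cl⁻ the anode: E°cell = +1.82 − (+1.36) = +0.46 V, n = 2.
Overall: 2 Co³⁺(aq) + 2 Cl⁻(aq) → 2 Co²⁺(aq) + Cl₂(g)
Q = [Co²⁺]^2·P(Cl₂) / ([Co³⁺]^2·[Cl⁻]^2); log Q = 7.085.
E = E° − (0.0592/n) log Q = +0.46 − (0.0592/2)(7.085) = +0.250 V.

+0.250 V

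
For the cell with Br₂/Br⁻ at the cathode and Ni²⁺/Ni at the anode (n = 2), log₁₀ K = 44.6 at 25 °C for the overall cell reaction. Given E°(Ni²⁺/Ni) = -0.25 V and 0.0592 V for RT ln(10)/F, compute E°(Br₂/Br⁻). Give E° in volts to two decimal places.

E°cell = (0.0592/n)·log K = (0.0592/2)(44.6) = +1.320 V.
Since Br₂/Br⁻ is the cathode and Ni²⁺/Ni the anode, E°cell = E°(Br₂/Br⁻) − E°(Ni²⁺/Ni).
So E°(Br₂/Br⁻) = E°cell + E°(Ni²⁺/Ni) = +1.320 + (-0.25) = +1.07 V.

+1.07 V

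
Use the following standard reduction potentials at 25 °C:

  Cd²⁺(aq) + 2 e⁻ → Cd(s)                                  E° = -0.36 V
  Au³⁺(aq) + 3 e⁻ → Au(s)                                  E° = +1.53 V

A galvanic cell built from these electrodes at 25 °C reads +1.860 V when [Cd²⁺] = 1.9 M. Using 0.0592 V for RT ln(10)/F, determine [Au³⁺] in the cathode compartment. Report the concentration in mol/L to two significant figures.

Au³⁺/Au is the cathode, Cd²⁺/Cd the anode: E°cell = +1.89 V, n = 6.
Overall reaction: 2 Au³⁺(aq) + 3 Cd(s) → 2 Au(s) + 3 Cd²⁺(aq); Q = [Cd²⁺]^3/[Au³⁺]^2.
From E = E° − (0.0592/n) log Q: log Q = (E° − E)·n/0.0592 = (+1.89 − (+1.860))·6/0.0592 = 3.0405.
So 2·log[Au³⁺] = 3·log(1.9) − log Q = 0.8363 − (3.0405) = -2.2042; log[Au³⁺] = -2.2042 / 2 = -1.1021; [Au³⁺] = 10^(-1.1021) ≈ 0.079 M.

0.079 M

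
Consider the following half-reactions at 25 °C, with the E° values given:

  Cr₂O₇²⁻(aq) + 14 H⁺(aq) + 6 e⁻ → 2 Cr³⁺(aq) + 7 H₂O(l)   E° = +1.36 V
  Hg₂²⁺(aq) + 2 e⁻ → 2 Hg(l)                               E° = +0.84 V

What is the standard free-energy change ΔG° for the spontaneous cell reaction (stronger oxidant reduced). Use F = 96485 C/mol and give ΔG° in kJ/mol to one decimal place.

-301.0 kJ/mol

Cr₂O₇²⁻/Cr³⁺ (E° = +1.36 V) is the cathode; Hg₂²⁺/Hg (E° = +0.84 V) is the anode, so E°cell = +0.52 V.
Balancing electrons gives n = 6 (lcm of 6 and 2).
ΔG° = −nFE° = −(6)(96485)(+0.52) = -301,033 J = -301.0 kJ/mol.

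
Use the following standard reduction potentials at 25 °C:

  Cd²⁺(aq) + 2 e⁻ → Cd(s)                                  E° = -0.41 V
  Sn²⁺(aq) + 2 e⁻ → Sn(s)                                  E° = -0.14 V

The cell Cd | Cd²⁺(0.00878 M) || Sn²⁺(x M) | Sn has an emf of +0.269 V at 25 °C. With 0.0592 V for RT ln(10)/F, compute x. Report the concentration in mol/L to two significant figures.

0.0081 M

Sn²⁺/Sn is the cathode, Cd²⁺/Cd the anode: E°cell = +0.27 V, n = 2.
Overall reaction: Sn²⁺(aq) + Cd(s) → Sn(s) + Cd²⁺(aq); Q = [Cd²⁺]^1/[Sn²⁺]^1.
From E = E° − (0.0592/n) log Q: log Q = (E° − E)·n/0.0592 = (+0.27 − (+0.269))·2/0.0592 = 0.0338.
So 1·log[Sn²⁺] = 1·log(0.00878) − log Q = -2.0565 − (0.0338) = -2.0903; [Sn²⁺] = 10^(-2.0903) ≈ 0.0081 M.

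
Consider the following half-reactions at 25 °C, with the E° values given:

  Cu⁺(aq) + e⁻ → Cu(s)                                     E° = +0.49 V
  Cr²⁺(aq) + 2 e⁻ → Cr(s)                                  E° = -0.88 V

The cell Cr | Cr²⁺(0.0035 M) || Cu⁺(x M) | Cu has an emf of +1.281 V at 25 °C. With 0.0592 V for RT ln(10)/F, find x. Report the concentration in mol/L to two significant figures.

0.0019 M

Cu⁺/Cu is the cathode, Cr²⁺/Cr the anode: E°cell = +1.37 V, n = 2.
Overall reaction: 2 Cu⁺(aq) + Cr(s) → 2 Cu(s) + Cr²⁺(aq); Q = [Cr²⁺]^1/[Cu⁺]^2.
From E = E° − (0.0592/n) log Q: log Q = (E° − E)·n/0.0592 = (+1.37 − (+1.281))·2/0.0592 = 3.0068.
So 2·log[Cu⁺] = 1·log(0.0035) − log Q = -2.4559 − (3.0068) = -5.4627; log[Cu⁺] = -5.4627 / 2 = -2.7313; [Cu⁺] = 10^(-2.7313) ≈ 0.0019 M.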